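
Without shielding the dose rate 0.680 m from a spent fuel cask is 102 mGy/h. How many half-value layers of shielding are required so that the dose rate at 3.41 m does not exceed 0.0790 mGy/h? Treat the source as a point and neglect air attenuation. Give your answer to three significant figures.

5.68 half-value layers

At 3.41 m, distance alone gives 102 × (0.680/3.41)² = 102 × 0.03977 = 4.057 mGy/h.
Further attenuation needed: 4.057/0.0790 = 51.35.
n = log₂(51.35) = 5.682 half-value layers.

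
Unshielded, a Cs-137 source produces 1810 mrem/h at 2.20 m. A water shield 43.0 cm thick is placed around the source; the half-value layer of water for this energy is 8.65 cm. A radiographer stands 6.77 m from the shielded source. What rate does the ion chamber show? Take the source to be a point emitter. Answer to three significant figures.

6.09 mrem/h

Distance alone: 1810 × (2.20/6.77)² = 1810 × 0.1056 = 191.1 mrem/h.
Shield: 43.0/8.65 = 4.971 half-value layers → attenuation 2^(−4.971) = 0.03188.
Combined: 191.1 × 0.03188 = 6.092 mrem/h.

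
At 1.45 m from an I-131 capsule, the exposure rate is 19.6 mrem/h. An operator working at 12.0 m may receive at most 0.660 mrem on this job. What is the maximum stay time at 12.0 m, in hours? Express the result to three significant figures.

2.31 h

Since intensity falls as 1/r², rate at 12.0 m:
19.6 × (1.45/12.0)² = 19.6 × 0.01460 = 0.2862 mrem/h.
Stay time = 0.660 mrem ÷ 0.2862 mrem/h = 2.306 h.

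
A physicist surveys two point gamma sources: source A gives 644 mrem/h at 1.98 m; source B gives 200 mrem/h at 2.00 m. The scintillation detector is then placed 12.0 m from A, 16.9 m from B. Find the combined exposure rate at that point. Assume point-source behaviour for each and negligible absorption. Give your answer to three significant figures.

Each source contributes Iᵢ·(dᵢ/rᵢ)²; contributions add.
A: 644 × (1.98/12.0)² = 17.53 mrem/h
B: 200 × (2.00/16.9)² = 2.801 mrem/h
Total = 17.53 + 2.801 = 20.33 mrem/h.

20.3 mrem/h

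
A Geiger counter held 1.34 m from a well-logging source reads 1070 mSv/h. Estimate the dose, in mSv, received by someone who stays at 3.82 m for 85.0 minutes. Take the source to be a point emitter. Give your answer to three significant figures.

By the inverse-square law, rate at 3.82 m:
1070 × (1.34/3.82)² = 1070 × 0.1231 = 131.7 mSv/h.
Dose = rate × time = 131.7 mSv/h × 1.417 h = 186.6 mSv.

187 mSv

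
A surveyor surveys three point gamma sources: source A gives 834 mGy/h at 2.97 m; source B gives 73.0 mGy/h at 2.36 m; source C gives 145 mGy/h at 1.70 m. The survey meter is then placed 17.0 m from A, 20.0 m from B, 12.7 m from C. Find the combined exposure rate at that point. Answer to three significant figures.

Each source contributes Iᵢ·(dᵢ/rᵢ)²; contributions add.
A: 834 × (2.97/17.0)² = 25.46 mGy/h
B: 73.0 × (2.36/20.0)² = 1.016 mGy/h
C: 145 × (1.70/12.7)² = 2.598 mGy/h
Total = 25.46 + 1.016 + 2.598 = 29.07 mGy/h.

29.1 mGy/h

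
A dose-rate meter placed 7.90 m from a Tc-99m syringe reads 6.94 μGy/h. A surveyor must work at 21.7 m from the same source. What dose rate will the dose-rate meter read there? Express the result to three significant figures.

0.920 μGy/h

By the inverse-square law, scaling from 7.90 m to 21.7 m:
6.94 × (7.90/21.7)² = 6.94 × 0.1325 = 0.9196 μGy/h.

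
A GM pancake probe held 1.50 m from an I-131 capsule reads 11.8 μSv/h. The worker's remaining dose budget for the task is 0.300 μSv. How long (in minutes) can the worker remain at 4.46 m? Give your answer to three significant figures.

13.5 min

By the inverse-square law, rate at 4.46 m:
11.8 × (1.50/4.46)² = 11.8 × 0.1131 = 1.335 μSv/h.
Stay time = 0.300 μSv ÷ 1.335 μSv/h = 0.2247 h = 13.48 min.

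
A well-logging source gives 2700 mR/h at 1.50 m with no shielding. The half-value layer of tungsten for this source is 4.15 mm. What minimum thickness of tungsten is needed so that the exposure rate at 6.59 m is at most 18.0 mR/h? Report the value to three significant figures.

12.3 mm

At 6.59 m, distance alone gives (1.50/6.59)² = 0.05181, so 2700 × 0.05181 = 139.9 mR/h.
Further attenuation needed: 139.9/18.0 = 7.772.
n = log₂(7.772) = 2.958 half-value layers.
Thickness = 2.958 × 4.15 mm = 12.28 mm.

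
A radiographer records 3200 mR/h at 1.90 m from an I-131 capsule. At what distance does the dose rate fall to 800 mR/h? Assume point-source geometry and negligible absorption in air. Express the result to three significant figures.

Applying the 1/r² law, d₂ = d₁·√(I₁/I₂).
I₁/I₂ = 3200/800 = 4.000, so d₂ = 1.90 × √4.000 = 3.800 m.

3.80 m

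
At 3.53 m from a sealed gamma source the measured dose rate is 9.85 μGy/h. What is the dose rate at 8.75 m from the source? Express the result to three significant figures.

1.60 μGy/h

By the inverse-square law, scaling from 3.53 m to 8.75 m:
9.85 × (3.53/8.75)² = 9.85 × 0.1628 = 1.604 μGy/h.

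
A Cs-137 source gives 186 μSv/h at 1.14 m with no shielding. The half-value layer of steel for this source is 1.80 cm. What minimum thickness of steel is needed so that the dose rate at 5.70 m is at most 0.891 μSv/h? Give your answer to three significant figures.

5.51 cm

At 5.70 m, distance alone gives (1.14/5.70)² = 0.04000, so 186 × 0.04000 = 7.440 μSv/h.
Further attenuation needed: 7.440/0.891 = 8.350.
n = log₂(8.350) = 3.062 half-value layers.
Thickness = 3.062 × 1.80 cm = 5.512 cm.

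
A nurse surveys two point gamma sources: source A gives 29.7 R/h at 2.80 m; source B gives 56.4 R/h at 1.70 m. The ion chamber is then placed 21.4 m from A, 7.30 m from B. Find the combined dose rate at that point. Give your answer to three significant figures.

3.57 R/h

Each source contributes Iᵢ·(dᵢ/rᵢ)²; contributions add.
A: 29.7 × (2.80/21.4)² = 0.5084 R/h
B: 56.4 × (1.70/7.30)² = 3.059 R/h
Total = 0.5084 + 3.059 = 3.567 R/h.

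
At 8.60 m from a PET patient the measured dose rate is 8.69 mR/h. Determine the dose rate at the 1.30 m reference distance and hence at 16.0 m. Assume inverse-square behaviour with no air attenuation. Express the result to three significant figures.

380 mR/h; 2.51 mR/h

Using I₁d₁² = I₂d₂²,
At 1.30 m: 8.69 × (8.60/1.30)² = 8.69 × 43.76 = 380.3 mR/h
At 16.0 m: (1.30/16.0)² = 0.006602, so 380.3 × 0.006602 = 2.511 mR/h.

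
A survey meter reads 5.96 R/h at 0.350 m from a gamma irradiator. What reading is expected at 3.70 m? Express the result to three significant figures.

By the inverse-square law, the rate at 3.70 m is
5.96 × (0.350/3.70)² = 5.96 × 0.008948 = 0.05333 R/h.

0.0533 R/h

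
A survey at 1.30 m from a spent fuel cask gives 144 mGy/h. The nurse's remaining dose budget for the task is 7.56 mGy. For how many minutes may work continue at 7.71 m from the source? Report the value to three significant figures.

Using I₁d₁² = I₂d₂², rate at 7.71 m:
(1.30/7.71)² = 0.02843, so 144 × 0.02843 = 4.094 mGy/h.
Stay time = 7.56 mGy ÷ 4.094 mGy/h = 1.847 h = 110.8 min.

111 min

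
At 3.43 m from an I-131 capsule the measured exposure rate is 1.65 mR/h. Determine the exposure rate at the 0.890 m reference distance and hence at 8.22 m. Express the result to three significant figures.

24.5 mR/h; 0.287 mR/h

By the inverse-square law,
At 0.890 m: 1.65 × (3.43/0.890)² = 1.65 × 14.85 = 24.50 mR/h
At 8.22 m: (0.890/8.22)² = 0.01172, so 24.50 × 0.01172 = 0.2871 mR/h.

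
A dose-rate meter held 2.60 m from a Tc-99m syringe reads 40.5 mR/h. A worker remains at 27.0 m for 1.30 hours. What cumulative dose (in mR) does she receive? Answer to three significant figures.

Applying the 1/r² law, rate at 27.0 m:
(2.60/27.0)² = 0.009273, so 40.5 × 0.009273 = 0.3756 mR/h.
Dose = rate × time = 0.3756 mR/h × 1.300 h = 0.4883 mR.

0.488 mR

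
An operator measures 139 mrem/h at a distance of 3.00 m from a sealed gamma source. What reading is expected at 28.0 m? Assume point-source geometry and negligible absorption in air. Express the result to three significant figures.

By the inverse-square law, the rate at 28.0 m is
(3.00/28.0)² = 0.01148, so 139 × 0.01148 = 1.596 mrem/h.

1.60 mrem/h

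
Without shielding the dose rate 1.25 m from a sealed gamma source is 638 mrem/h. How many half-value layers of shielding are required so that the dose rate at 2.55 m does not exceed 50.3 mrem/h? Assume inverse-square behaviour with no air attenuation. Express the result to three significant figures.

At 2.55 m, distance alone gives 638 × (1.25/2.55)² = 638 × 0.2403 = 153.3 mrem/h.
Further attenuation needed: 153.3/50.3 = 3.048.
n = log₂(3.048) = 1.608 half-value layers.

1.61 half-value layers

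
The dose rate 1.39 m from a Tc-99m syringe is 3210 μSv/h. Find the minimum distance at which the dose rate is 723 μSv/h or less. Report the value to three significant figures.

2.93 m

Since intensity falls as 1/r², d₂ = d₁·√(I₁/I₂).
I₁/I₂ = 3210/723 = 4.440, so d₂ = 1.39 × √4.440 = 2.929 m.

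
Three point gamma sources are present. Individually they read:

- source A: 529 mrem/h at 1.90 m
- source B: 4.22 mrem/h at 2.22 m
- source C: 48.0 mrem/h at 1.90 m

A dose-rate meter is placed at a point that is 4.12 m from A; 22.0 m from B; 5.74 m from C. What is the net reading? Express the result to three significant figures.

By superposition, sum each source's inverse-square contribution:
A: 529 × (1.90/4.12)² = 112.5 mrem/h
B: 4.22 × (2.22/22.0)² = 0.04297 mrem/h
C: 48.0 × (1.90/5.74)² = 5.259 mrem/h
Total = 112.5 + 0.04297 + 5.259 = 117.8 mrem/h.

118 mrem/h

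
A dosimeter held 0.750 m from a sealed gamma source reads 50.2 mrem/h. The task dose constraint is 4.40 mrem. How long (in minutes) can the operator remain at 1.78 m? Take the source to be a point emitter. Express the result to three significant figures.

By the inverse-square law, rate at 1.78 m:
(0.750/1.78)² = 0.1775, so 50.2 × 0.1775 = 8.911 mrem/h.
Stay time = 4.40 mrem ÷ 8.911 mrem/h = 0.4938 h = 29.63 min.

29.6 min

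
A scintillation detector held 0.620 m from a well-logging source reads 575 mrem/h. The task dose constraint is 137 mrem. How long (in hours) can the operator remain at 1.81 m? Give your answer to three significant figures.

By the inverse-square law, rate at 1.81 m:
575 × (0.620/1.81)² = 575 × 0.1173 = 67.45 mrem/h.
Stay time = 137 mrem ÷ 67.45 mrem/h = 2.031 h.

2.03 h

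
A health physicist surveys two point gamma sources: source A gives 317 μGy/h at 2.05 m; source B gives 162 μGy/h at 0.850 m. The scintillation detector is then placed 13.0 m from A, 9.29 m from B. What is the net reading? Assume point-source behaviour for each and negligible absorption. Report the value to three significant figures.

By superposition, sum each source's inverse-square contribution:
A: 317 × (2.05/13.0)² = 7.883 μGy/h
B: 162 × (0.850/9.29)² = 1.356 μGy/h
Total = 7.883 + 1.356 = 9.239 μGy/h.

9.24 μGy/h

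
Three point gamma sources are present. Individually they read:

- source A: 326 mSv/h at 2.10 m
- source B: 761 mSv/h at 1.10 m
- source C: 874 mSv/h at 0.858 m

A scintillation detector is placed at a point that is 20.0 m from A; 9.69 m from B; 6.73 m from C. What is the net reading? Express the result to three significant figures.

27.6 mSv/h

By superposition, sum each source's inverse-square contribution:
A: 326 × (2.10/20.0)² = 3.594 mSv/h
B: 761 × (1.10/9.69)² = 9.807 mSv/h
C: 874 × (0.858/6.73)² = 14.21 mSv/h
Total = 3.594 + 9.807 + 14.21 = 27.61 mSv/h.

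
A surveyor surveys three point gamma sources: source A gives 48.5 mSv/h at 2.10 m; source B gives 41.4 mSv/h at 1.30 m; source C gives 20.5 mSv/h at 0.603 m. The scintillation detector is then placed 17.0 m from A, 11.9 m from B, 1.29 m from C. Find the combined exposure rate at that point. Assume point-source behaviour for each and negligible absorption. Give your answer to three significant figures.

5.71 mSv/h

Each source contributes Iᵢ·(dᵢ/rᵢ)²; contributions add.
A: 48.5 × (2.10/17.0)² = 0.7401 mSv/h
B: 41.4 × (1.30/11.9)² = 0.4941 mSv/h
C: 20.5 × (0.603/1.29)² = 4.479 mSv/h
Total = 0.7401 + 0.4941 + 4.479 = 5.713 mSv/h.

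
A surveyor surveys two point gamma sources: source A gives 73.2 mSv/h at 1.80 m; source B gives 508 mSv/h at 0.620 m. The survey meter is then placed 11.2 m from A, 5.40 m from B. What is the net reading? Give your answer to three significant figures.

Each source contributes Iᵢ·(dᵢ/rᵢ)²; contributions add.
A: 73.2 × (1.80/11.2)² = 1.891 mSv/h
B: 508 × (0.620/5.40)² = 6.697 mSv/h
Total = 1.891 + 6.697 = 8.588 mSv/h.

8.59 mSv/h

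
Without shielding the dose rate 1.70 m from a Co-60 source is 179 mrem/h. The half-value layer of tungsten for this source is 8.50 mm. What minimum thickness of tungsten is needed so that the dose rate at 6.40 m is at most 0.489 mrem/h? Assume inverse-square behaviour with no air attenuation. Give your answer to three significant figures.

39.9 mm

At 6.40 m, distance alone gives 179 × (1.70/6.40)² = 179 × 0.07056 = 12.63 mrem/h.
Further attenuation needed: 12.63/0.489 = 25.83.
n = log₂(25.83) = 4.691 half-value layers.
Thickness = 4.691 × 8.50 mm = 39.87 mm.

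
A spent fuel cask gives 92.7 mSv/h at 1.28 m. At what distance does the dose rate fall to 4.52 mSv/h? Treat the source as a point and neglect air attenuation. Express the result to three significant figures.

Using I₁d₁² = I₂d₂², d₂ = d₁·√(I₁/I₂).
I₁/I₂ = 92.7/4.52 = 20.51, so d₂ = 1.28 × √20.51 = 5.797 m.

5.80 m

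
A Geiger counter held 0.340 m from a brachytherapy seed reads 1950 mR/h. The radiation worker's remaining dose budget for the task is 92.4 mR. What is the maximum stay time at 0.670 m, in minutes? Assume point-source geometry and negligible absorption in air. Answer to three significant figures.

Since intensity falls as 1/r², rate at 0.670 m:
1950 × (0.340/0.670)² = 1950 × 0.2575 = 502.1 mR/h.
Stay time = 92.4 mR ÷ 502.1 mR/h = 0.1840 h = 11.04 min.

11.0 min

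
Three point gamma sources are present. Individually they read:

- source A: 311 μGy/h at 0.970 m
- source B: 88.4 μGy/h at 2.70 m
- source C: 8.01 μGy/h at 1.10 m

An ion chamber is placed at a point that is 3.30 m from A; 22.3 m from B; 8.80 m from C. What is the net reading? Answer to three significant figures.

28.3 μGy/h

Each source contributes Iᵢ·(dᵢ/rᵢ)²; contributions add.
A: 311 × (0.970/3.30)² = 26.87 μGy/h
B: 88.4 × (2.70/22.3)² = 1.296 μGy/h
C: 8.01 × (1.10/8.80)² = 0.1252 μGy/h
Total = 26.87 + 1.296 + 0.1252 = 28.29 μGy/h.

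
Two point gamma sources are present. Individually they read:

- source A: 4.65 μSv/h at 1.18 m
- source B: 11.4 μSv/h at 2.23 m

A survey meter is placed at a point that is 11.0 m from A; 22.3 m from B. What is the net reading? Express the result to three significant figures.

0.168 μSv/h

Each source contributes Iᵢ·(dᵢ/rᵢ)²; contributions add.
A: 4.65 × (1.18/11.0)² = 0.05351 μSv/h
B: 11.4 × (2.23/22.3)² = 0.1140 μSv/h
Total = 0.05351 + 0.1140 = 0.1675 μSv/h.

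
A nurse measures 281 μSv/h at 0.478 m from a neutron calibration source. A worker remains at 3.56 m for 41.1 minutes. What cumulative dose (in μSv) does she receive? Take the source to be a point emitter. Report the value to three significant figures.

By the inverse-square law, rate at 3.56 m:
(0.478/3.56)² = 0.01803, so 281 × 0.01803 = 5.066 μSv/h.
Dose = rate × time = 5.066 μSv/h × 0.6850 h = 3.470 μSv.

3.47 μSv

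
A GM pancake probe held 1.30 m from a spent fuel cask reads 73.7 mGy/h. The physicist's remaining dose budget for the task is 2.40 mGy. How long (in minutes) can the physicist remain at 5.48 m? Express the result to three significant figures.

34.7 min

Applying the 1/r² law, rate at 5.48 m:
73.7 × (1.30/5.48)² = 73.7 × 0.05628 = 4.148 mGy/h.
Stay time = 2.40 mGy ÷ 4.148 mGy/h = 0.5786 h = 34.72 min.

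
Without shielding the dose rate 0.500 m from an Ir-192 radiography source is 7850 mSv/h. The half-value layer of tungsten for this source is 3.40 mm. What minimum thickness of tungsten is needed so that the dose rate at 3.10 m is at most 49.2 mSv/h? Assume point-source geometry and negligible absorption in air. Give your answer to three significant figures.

At 3.10 m, distance alone gives 7850 × (0.500/3.10)² = 7850 × 0.02601 = 204.2 mSv/h.
Further attenuation needed: 204.2/49.2 = 4.150.
n = log₂(4.150) = 2.053 half-value layers.
Thickness = 2.053 × 3.40 mm = 6.980 mm.

6.98 mm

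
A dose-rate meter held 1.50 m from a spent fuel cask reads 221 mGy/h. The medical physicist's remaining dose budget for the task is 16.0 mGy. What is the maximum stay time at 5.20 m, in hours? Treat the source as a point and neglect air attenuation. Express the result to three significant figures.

Using I₁d₁² = I₂d₂², rate at 5.20 m:
(1.50/5.20)² = 0.08321, so 221 × 0.08321 = 18.39 mGy/h.
Stay time = 16.0 mGy ÷ 18.39 mGy/h = 0.8700 h.

0.870 h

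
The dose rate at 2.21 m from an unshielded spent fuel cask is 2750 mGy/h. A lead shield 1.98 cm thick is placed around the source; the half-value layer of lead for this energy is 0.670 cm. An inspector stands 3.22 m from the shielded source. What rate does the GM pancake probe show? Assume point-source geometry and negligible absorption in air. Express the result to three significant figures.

Distance alone: 2750 × (2.21/3.22)² = 2750 × 0.4711 = 1296 mGy/h.
Shield: 1.98/0.670 = 2.955 half-value layers → attenuation 2^(−2.955) = 0.1290.
Combined: 1296 × 0.1290 = 167.2 mGy/h.

167 mGy/h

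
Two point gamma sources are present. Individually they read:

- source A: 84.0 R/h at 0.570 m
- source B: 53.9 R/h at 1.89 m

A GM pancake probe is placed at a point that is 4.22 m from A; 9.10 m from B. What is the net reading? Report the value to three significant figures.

Each source contributes Iᵢ·(dᵢ/rᵢ)²; contributions add.
A: 84.0 × (0.570/4.22)² = 1.533 R/h
B: 53.9 × (1.89/9.10)² = 2.325 R/h
Total = 1.533 + 2.325 = 3.858 R/h.

3.86 R/h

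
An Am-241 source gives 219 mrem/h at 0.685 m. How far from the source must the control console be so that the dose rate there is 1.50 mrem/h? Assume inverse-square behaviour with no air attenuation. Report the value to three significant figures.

8.28 m

By the inverse-square law, d₂ = d₁·√(I₁/I₂).
I₁/I₂ = 219/1.50 = 146.0, so d₂ = 0.685 × √146.0 = 8.277 m.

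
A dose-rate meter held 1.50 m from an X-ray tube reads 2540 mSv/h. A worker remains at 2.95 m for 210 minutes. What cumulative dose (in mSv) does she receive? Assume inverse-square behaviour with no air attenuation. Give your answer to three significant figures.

Applying the 1/r² law, rate at 2.95 m:
2540 × (1.50/2.95)² = 2540 × 0.2585 = 656.6 mSv/h.
Dose = rate × time = 656.6 mSv/h × 3.500 h = 2298 mSv.

2300 mSv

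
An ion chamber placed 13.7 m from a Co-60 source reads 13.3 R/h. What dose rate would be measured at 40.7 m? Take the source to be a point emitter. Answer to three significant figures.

Since intensity falls as 1/r², scaling from 13.7 m to 40.7 m:
(13.7/40.7)² = 0.1133, so 13.3 × 0.1133 = 1.507 R/h.

1.51 R/h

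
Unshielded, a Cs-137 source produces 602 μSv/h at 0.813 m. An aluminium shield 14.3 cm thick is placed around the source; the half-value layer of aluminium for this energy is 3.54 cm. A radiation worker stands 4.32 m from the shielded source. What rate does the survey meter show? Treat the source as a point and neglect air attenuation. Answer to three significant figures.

Distance alone: 602 × (0.813/4.32)² = 602 × 0.03542 = 21.32 μSv/h.
Shield: 14.3/3.54 = 4.040 half-value layers → attenuation 2^(−4.040) = 0.06079.
Combined: 21.32 × 0.06079 = 1.296 μSv/h.

1.30 μSv/h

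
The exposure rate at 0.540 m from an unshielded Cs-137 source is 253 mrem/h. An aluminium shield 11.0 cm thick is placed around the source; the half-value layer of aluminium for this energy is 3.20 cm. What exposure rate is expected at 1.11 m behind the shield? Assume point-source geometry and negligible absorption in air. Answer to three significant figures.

5.53 mrem/h

Distance alone: (0.540/1.11)² = 0.2367, so 253 × 0.2367 = 59.89 mrem/h.
Shield: 11.0/3.20 = 3.438 half-value layers → attenuation 2^(−3.438) = 0.09227.
Combined: 59.89 × 0.09227 = 5.526 mrem/h.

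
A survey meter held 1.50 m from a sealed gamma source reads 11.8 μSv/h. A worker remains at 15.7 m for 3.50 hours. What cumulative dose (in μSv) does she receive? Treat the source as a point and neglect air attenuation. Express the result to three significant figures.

Using I₁d₁² = I₂d₂², rate at 15.7 m:
(1.50/15.7)² = 0.009128, so 11.8 × 0.009128 = 0.1077 μSv/h.
Dose = rate × time = 0.1077 μSv/h × 3.500 h = 0.3770 μSv.

0.377 μSv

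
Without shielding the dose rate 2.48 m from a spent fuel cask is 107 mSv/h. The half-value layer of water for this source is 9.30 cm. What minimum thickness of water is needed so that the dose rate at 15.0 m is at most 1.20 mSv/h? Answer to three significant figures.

At 15.0 m, distance alone gives (2.48/15.0)² = 0.02734, so 107 × 0.02734 = 2.925 mSv/h.
Further attenuation needed: 2.925/1.20 = 2.438.
n = log₂(2.438) = 1.286 half-value layers.
Thickness = 1.286 × 9.30 cm = 11.96 cm.

12.0 cm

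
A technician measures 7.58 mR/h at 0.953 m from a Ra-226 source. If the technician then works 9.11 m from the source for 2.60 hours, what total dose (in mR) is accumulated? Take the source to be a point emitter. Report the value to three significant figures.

Since intensity falls as 1/r², rate at 9.11 m:
7.58 × (0.953/9.11)² = 7.58 × 0.01094 = 0.08293 mR/h.
Dose = rate × time = 0.08293 mR/h × 2.600 h = 0.2156 mR.

0.216 mR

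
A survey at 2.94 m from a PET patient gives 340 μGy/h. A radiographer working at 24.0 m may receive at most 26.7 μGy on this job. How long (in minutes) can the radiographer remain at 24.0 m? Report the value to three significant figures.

314 min

Applying the 1/r² law, rate at 24.0 m:
(2.94/24.0)² = 0.01501, so 340 × 0.01501 = 5.103 μGy/h.
Stay time = 26.7 μGy ÷ 5.103 μGy/h = 5.232 h = 313.9 min.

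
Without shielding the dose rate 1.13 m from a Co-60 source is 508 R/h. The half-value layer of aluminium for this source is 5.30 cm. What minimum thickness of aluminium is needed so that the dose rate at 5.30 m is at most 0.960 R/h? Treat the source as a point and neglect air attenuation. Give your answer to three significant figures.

24.3 cm

At 5.30 m, distance alone gives 508 × (1.13/5.30)² = 508 × 0.04546 = 23.09 R/h.
Further attenuation needed: 23.09/0.960 = 24.05.
n = log₂(24.05) = 4.588 half-value layers.
Thickness = 4.588 × 5.30 cm = 24.32 cm.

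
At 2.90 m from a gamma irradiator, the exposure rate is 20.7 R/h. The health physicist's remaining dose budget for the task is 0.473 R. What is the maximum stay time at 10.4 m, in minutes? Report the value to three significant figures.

17.6 min

Using I₁d₁² = I₂d₂², rate at 10.4 m:
(2.90/10.4)² = 0.07776, so 20.7 × 0.07776 = 1.610 R/h.
Stay time = 0.473 R ÷ 1.610 R/h = 0.2938 h = 17.63 min.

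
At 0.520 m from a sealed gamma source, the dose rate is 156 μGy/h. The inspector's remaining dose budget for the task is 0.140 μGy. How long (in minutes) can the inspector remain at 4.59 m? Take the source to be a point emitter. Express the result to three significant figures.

Intensity scales as (d₁/d₂)², so rate at 4.59 m:
156 × (0.520/4.59)² = 156 × 0.01283 = 2.001 μGy/h.
Stay time = 0.140 μGy ÷ 2.001 μGy/h = 0.06997 h = 4.198 min.

4.20 min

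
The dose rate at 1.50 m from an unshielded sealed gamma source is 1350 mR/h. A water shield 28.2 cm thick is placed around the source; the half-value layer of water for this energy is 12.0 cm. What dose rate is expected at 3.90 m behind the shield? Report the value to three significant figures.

39.2 mR/h

Distance alone: (1.50/3.90)² = 0.1479, so 1350 × 0.1479 = 199.7 mR/h.
Shield: 28.2/12.0 = 2.350 half-value layers → attenuation 2^(−2.350) = 0.1961.
Combined: 199.7 × 0.1961 = 39.16 mR/h.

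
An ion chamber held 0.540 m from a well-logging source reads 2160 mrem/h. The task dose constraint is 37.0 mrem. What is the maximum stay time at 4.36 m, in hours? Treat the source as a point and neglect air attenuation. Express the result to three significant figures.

1.12 h

Using I₁d₁² = I₂d₂², rate at 4.36 m:
(0.540/4.36)² = 0.01534, so 2160 × 0.01534 = 33.13 mrem/h.
Stay time = 37.0 mrem ÷ 33.13 mrem/h = 1.117 h.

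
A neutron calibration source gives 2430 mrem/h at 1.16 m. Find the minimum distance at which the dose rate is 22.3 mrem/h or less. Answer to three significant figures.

12.1 m

Applying the 1/r² law, d₂ = d₁·√(I₁/I₂).
I₁/I₂ = 2430/22.3 = 109.0, so d₂ = 1.16 × √109.0 = 12.11 m.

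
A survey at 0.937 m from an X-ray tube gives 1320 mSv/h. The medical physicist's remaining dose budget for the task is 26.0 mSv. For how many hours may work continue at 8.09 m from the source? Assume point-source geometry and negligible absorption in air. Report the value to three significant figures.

Applying the 1/r² law, rate at 8.09 m:
1320 × (0.937/8.09)² = 1320 × 0.01341 = 17.70 mSv/h.
Stay time = 26.0 mSv ÷ 17.70 mSv/h = 1.469 h.

1.47 h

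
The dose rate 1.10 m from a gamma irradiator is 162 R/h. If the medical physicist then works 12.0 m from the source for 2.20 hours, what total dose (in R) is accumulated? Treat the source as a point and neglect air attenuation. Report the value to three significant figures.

2.99 R

Intensity scales as (d₁/d₂)², so rate at 12.0 m:
162 × (1.10/12.0)² = 162 × 0.008403 = 1.361 R/h.
Dose = rate × time = 1.361 R/h × 2.200 h = 2.994 R.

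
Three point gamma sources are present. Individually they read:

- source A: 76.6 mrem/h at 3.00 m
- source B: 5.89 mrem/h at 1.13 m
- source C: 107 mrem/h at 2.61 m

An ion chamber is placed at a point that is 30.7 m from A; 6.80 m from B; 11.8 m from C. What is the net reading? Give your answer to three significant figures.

6.13 mrem/h

Each source contributes Iᵢ·(dᵢ/rᵢ)²; contributions add.
A: 76.6 × (3.00/30.7)² = 0.7315 mrem/h
B: 5.89 × (1.13/6.80)² = 0.1627 mrem/h
C: 107 × (2.61/11.8)² = 5.235 mrem/h
Total = 0.7315 + 0.1627 + 5.235 = 6.129 mrem/h.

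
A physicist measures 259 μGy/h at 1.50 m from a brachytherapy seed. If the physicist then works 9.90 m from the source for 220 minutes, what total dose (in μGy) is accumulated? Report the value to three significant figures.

Since intensity falls as 1/r², rate at 9.90 m:
259 × (1.50/9.90)² = 259 × 0.02296 = 5.947 μGy/h.
Dose = rate × time = 5.947 μGy/h × 3.667 h = 21.81 μGy.

21.8 μGy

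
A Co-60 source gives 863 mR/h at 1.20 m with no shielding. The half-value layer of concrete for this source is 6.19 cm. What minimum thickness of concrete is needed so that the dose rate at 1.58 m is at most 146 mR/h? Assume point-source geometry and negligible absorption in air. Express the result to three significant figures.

At 1.58 m, distance alone gives (1.20/1.58)² = 0.5768, so 863 × 0.5768 = 497.8 mR/h.
Further attenuation needed: 497.8/146 = 3.410.
n = log₂(3.410) = 1.770 half-value layers.
Thickness = 1.770 × 6.19 cm = 10.96 cm.

11.0 cm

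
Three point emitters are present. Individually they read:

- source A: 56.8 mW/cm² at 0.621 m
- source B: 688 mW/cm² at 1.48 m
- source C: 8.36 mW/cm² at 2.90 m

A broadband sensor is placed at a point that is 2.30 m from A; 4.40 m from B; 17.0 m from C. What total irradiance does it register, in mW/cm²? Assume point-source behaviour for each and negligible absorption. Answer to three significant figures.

Each source contributes Iᵢ·(dᵢ/rᵢ)²; contributions add.
A: 56.8 × (0.621/2.30)² = 4.141 mW/cm²
B: 688 × (1.48/4.40)² = 77.84 mW/cm²
C: 8.36 × (2.90/17.0)² = 0.2433 mW/cm²
Total = 4.141 + 77.84 + 0.2433 = 82.22 mW/cm².

82.2 mW/cm²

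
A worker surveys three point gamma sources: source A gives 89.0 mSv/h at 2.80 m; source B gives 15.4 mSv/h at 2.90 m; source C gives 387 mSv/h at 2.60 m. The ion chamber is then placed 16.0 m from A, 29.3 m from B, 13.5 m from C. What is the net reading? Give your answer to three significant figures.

17.2 mSv/h

By superposition, sum each source's inverse-square contribution:
A: 89.0 × (2.80/16.0)² = 2.726 mSv/h
B: 15.4 × (2.90/29.3)² = 0.1509 mSv/h
C: 387 × (2.60/13.5)² = 14.35 mSv/h
Total = 2.726 + 0.1509 + 14.35 = 17.23 mSv/h.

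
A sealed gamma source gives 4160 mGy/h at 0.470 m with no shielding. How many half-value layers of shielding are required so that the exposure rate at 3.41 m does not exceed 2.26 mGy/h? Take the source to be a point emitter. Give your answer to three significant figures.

At 3.41 m, distance alone gives 4160 × (0.470/3.41)² = 4160 × 0.01900 = 79.04 mGy/h.
Further attenuation needed: 79.04/2.26 = 34.97.
n = log₂(34.97) = 5.128 half-value layers.

5.13 half-value layers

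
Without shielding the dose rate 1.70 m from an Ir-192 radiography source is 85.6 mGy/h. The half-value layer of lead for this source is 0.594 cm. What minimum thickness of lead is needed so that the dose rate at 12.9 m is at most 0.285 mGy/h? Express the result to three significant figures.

1.42 cm

At 12.9 m, distance alone gives (1.70/12.9)² = 0.01737, so 85.6 × 0.01737 = 1.487 mGy/h.
Further attenuation needed: 1.487/0.285 = 5.218.
n = log₂(5.218) = 2.383 half-value layers.
Thickness = 2.383 × 0.594 cm = 1.416 cm.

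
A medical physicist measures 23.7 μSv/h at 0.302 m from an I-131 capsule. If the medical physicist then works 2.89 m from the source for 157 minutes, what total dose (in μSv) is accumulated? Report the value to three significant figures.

0.677 μSv

Applying the 1/r² law, rate at 2.89 m:
23.7 × (0.302/2.89)² = 23.7 × 0.01092 = 0.2588 μSv/h.
Dose = rate × time = 0.2588 μSv/h × 2.617 h = 0.6773 μSv.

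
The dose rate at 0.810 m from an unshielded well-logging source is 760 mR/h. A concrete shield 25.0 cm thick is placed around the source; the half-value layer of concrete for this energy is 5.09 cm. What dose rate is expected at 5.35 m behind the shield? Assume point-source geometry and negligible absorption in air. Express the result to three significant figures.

0.579 mR/h

Distance alone: 760 × (0.810/5.35)² = 760 × 0.02292 = 17.42 mR/h.
Shield: 25.0/5.09 = 4.912 half-value layers → attenuation 2^(−4.912) = 0.03322.
Combined: 17.42 × 0.03322 = 0.5787 mR/h.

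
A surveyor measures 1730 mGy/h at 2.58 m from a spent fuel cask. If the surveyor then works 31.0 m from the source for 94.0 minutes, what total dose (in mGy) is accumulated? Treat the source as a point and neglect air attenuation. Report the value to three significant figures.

Intensity scales as (d₁/d₂)², so rate at 31.0 m:
1730 × (2.58/31.0)² = 1730 × 0.006927 = 11.98 mGy/h.
Dose = rate × time = 11.98 mGy/h × 1.567 h = 18.77 mGy.

18.8 mGy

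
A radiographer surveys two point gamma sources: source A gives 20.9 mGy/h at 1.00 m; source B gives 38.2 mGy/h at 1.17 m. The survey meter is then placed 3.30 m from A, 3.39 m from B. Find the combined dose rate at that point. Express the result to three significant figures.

6.47 mGy/h

Each source contributes Iᵢ·(dᵢ/rᵢ)²; contributions add.
A: 20.9 × (1.00/3.30)² = 1.919 mGy/h
B: 38.2 × (1.17/3.39)² = 4.550 mGy/h
Total = 1.919 + 4.550 = 6.469 mGy/h.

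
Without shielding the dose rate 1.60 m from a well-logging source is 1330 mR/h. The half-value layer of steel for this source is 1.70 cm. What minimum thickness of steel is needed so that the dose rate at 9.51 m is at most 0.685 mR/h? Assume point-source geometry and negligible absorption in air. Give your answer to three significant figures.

At 9.51 m, distance alone gives 1330 × (1.60/9.51)² = 1330 × 0.02831 = 37.65 mR/h.
Further attenuation needed: 37.65/0.685 = 54.96.
n = log₂(54.96) = 5.780 half-value layers.
Thickness = 5.780 × 1.70 cm = 9.826 cm.

9.83 cm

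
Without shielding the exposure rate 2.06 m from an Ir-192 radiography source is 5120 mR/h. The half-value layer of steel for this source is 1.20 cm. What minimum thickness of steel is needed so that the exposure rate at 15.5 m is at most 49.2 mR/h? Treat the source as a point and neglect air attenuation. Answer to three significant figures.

1.05 cm

At 15.5 m, distance alone gives (2.06/15.5)² = 0.01766, so 5120 × 0.01766 = 90.42 mR/h.
Further attenuation needed: 90.42/49.2 = 1.838.
n = log₂(1.838) = 0.8781 half-value layers.
Thickness = 0.8781 × 1.20 cm = 1.054 cm.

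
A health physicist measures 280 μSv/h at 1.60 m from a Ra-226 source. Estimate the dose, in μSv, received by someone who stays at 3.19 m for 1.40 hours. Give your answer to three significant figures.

98.6 μSv

Since intensity falls as 1/r², rate at 3.19 m:
280 × (1.60/3.19)² = 280 × 0.2516 = 70.45 μSv/h.
Dose = rate × time = 70.45 μSv/h × 1.400 h = 98.63 μSv.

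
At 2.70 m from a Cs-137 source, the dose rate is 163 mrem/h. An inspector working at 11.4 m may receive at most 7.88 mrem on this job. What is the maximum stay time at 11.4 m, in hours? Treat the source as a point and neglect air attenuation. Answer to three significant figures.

0.862 h

Using I₁d₁² = I₂d₂², rate at 11.4 m:
163 × (2.70/11.4)² = 163 × 0.05609 = 9.143 mrem/h.
Stay time = 7.88 mrem ÷ 9.143 mrem/h = 0.8619 h.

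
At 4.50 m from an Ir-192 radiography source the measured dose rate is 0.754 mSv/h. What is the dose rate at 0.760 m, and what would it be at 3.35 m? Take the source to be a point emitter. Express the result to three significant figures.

Applying the 1/r² law,
At 0.760 m: 0.754 × (4.50/0.760)² = 0.754 × 35.06 = 26.44 mSv/h
At 3.35 m: (0.760/3.35)² = 0.05147, so 26.44 × 0.05147 = 1.361 mSv/h.

26.4 mSv/h; 1.36 mSv/h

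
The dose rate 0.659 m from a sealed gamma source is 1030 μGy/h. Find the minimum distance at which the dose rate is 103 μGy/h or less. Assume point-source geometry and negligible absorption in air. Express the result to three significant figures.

Intensity scales as (d₁/d₂)², so d₂ = d₁·√(I₁/I₂).
I₁/I₂ = 1030/103 = 10.00, so d₂ = 0.659 × √10.00 = 2.084 m.

2.08 m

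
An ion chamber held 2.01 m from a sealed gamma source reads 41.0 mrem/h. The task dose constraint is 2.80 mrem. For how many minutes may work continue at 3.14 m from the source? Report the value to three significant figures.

Applying the 1/r² law, rate at 3.14 m:
41.0 × (2.01/3.14)² = 41.0 × 0.4098 = 16.80 mrem/h.
Stay time = 2.80 mrem ÷ 16.80 mrem/h = 0.1667 h = 10.00 min.

10.0 min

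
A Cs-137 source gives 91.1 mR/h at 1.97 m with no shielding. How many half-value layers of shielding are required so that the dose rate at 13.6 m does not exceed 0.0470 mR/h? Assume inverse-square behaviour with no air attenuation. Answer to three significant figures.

At 13.6 m, distance alone gives (1.97/13.6)² = 0.02098, so 91.1 × 0.02098 = 1.911 mR/h.
Further attenuation needed: 1.911/0.0470 = 40.66.
n = log₂(40.66) = 5.346 half-value layers.

5.35 half-value layers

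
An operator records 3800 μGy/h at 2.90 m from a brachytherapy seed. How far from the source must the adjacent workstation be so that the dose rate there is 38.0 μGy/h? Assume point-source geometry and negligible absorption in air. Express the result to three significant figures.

Using I₁d₁² = I₂d₂², d₂ = d₁·√(I₁/I₂).
I₁/I₂ = 3800/38.0 = 100.0, so d₂ = 2.90 × √100.0 = 29.00 m.

29.0 m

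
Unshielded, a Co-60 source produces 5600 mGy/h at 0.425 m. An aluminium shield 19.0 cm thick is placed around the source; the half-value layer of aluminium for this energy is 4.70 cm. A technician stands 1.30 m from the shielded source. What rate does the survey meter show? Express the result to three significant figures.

36.3 mGy/h

Distance alone: 5600 × (0.425/1.30)² = 5600 × 0.1069 = 598.6 mGy/h.
Shield: 19.0/4.70 = 4.043 half-value layers → attenuation 2^(−4.043) = 0.06066.
Combined: 598.6 × 0.06066 = 36.31 mGy/h.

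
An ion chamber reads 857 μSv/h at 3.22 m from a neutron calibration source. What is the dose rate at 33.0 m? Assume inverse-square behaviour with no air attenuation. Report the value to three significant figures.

8.16 μSv/h

Intensity scales as (d₁/d₂)², so the rate at 33.0 m is
857 × (3.22/33.0)² = 857 × 0.009521 = 8.159 μSv/h.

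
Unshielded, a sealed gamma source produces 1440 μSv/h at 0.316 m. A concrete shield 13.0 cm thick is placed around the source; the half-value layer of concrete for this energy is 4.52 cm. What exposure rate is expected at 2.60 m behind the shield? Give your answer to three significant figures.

2.90 μSv/h

Distance alone: 1440 × (0.316/2.60)² = 1440 × 0.01477 = 21.27 μSv/h.
Shield: 13.0/4.52 = 2.876 half-value layers → attenuation 2^(−2.876) = 0.1362.
Combined: 21.27 × 0.1362 = 2.897 μSv/h.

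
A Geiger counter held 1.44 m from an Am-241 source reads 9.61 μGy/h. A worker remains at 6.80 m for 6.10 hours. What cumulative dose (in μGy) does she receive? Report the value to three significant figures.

Since intensity falls as 1/r², rate at 6.80 m:
(1.44/6.80)² = 0.04484, so 9.61 × 0.04484 = 0.4309 μGy/h.
Dose = rate × time = 0.4309 μGy/h × 6.100 h = 2.628 μGy.

2.63 μGy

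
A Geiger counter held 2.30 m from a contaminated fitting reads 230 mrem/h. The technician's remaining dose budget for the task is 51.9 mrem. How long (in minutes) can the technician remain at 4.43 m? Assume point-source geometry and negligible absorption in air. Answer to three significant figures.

50.2 min

Using I₁d₁² = I₂d₂², rate at 4.43 m:
230 × (2.30/4.43)² = 230 × 0.2696 = 62.01 mrem/h.
Stay time = 51.9 mrem ÷ 62.01 mrem/h = 0.8370 h = 50.22 min.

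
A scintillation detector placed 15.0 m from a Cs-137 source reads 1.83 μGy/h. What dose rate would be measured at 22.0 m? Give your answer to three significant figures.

0.851 μGy/h

Using I₁d₁² = I₂d₂², scaling from 15.0 m to 22.0 m:
(15.0/22.0)² = 0.4649, so 1.83 × 0.4649 = 0.8508 μGy/h.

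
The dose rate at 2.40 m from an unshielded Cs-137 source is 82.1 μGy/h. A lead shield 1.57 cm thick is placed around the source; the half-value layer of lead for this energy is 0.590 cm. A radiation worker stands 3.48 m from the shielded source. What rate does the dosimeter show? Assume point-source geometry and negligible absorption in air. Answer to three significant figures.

Distance alone: 82.1 × (2.40/3.48)² = 82.1 × 0.4756 = 39.05 μGy/h.
Shield: 1.57/0.590 = 2.661 half-value layers → attenuation 2^(−2.661) = 0.1581.
Combined: 39.05 × 0.1581 = 6.174 μGy/h.

6.17 μGy/h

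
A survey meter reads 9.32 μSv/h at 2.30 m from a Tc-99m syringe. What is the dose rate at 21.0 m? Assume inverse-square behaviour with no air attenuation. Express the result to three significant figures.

0.112 μSv/h

Since intensity falls as 1/r², the rate at 21.0 m is
9.32 × (2.30/21.0)² = 9.32 × 0.01200 = 0.1118 μSv/h.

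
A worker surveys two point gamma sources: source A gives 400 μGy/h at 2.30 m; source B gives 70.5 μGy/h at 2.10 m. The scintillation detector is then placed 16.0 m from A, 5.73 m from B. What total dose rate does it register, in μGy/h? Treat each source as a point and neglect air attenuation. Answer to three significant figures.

17.7 μGy/h

Each source contributes Iᵢ·(dᵢ/rᵢ)²; contributions add.
A: 400 × (2.30/16.0)² = 8.266 μGy/h
B: 70.5 × (2.10/5.73)² = 9.469 μGy/h
Total = 8.266 + 9.469 = 17.73 μGy/h.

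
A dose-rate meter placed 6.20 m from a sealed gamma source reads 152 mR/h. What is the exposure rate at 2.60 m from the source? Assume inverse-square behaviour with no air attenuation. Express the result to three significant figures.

Using I₁d₁² = I₂d₂², scaling from 6.20 m to 2.60 m:
152 × (6.20/2.60)² = 152 × 5.686 = 864.3 mR/h.

864 mR/h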